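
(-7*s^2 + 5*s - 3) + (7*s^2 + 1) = 5*s - 2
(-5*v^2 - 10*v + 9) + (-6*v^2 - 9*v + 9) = -11*v^2 - 19*v + 18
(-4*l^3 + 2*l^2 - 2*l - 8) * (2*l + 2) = -8*l^4 - 4*l^3 - 20*l - 16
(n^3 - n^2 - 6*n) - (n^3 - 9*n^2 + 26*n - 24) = 8*n^2 - 32*n + 24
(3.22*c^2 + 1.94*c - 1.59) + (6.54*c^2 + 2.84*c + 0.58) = 9.76*c^2 + 4.78*c - 1.01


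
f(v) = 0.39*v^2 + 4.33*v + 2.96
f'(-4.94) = 0.48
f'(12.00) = 13.69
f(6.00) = 42.98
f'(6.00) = 9.01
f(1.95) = 12.89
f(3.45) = 22.54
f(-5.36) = -9.04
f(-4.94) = -8.91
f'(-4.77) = 0.61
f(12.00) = 111.08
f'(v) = 0.78*v + 4.33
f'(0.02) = 4.35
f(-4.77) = -8.82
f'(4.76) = 8.04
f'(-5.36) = 0.15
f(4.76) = 32.41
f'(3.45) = 7.02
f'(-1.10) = 3.47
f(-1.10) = -1.33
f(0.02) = 3.05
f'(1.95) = 5.85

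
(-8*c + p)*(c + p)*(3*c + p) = -24*c^3 - 29*c^2*p - 4*c*p^2 + p^3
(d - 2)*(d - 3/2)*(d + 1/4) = d^3 - 13*d^2/4 + 17*d/8 + 3/4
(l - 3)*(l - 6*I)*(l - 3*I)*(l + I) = l^4 - 3*l^3 - 8*I*l^3 - 9*l^2 + 24*I*l^2 + 27*l - 18*I*l + 54*I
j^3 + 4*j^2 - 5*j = j*(j - 1)*(j + 5)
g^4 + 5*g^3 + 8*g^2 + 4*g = g*(g + 1)*(g + 2)^2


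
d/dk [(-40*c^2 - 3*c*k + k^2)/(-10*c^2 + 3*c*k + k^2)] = 6*c/(4*c^2 - 4*c*k + k^2)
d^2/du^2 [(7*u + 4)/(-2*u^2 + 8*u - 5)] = 4*(-8*(u - 2)^2*(7*u + 4) + 3*(7*u - 8)*(2*u^2 - 8*u + 5))/(2*u^2 - 8*u + 5)^3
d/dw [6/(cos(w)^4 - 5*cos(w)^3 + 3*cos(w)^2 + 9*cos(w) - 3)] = 6*(4*cos(w)^3 - 15*cos(w)^2 + 6*cos(w) + 9)*sin(w)/(cos(w)^4 - 5*cos(w)^3 + 3*cos(w)^2 + 9*cos(w) - 3)^2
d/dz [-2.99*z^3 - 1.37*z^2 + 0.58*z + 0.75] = -8.97*z^2 - 2.74*z + 0.58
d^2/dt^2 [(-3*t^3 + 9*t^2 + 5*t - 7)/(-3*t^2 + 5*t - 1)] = 6*(-38*t^3 + 75*t^2 - 87*t + 40)/(27*t^6 - 135*t^5 + 252*t^4 - 215*t^3 + 84*t^2 - 15*t + 1)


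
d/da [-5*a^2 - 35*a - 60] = -10*a - 35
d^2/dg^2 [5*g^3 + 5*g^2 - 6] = 30*g + 10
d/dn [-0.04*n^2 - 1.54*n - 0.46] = -0.08*n - 1.54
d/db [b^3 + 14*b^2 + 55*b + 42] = 3*b^2 + 28*b + 55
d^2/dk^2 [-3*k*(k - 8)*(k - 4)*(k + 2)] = -36*k^2 + 180*k - 48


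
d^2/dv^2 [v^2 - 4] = 2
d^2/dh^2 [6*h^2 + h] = 12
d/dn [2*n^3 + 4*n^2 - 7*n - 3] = 6*n^2 + 8*n - 7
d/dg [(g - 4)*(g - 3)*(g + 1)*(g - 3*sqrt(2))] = 4*g^3 - 18*g^2 - 9*sqrt(2)*g^2 + 10*g + 36*sqrt(2)*g - 15*sqrt(2) + 12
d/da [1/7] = 0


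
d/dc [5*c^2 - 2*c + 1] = 10*c - 2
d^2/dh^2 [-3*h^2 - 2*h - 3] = -6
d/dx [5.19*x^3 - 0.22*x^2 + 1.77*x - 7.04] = 15.57*x^2 - 0.44*x + 1.77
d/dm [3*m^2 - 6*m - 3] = 6*m - 6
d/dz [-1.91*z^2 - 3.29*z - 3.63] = -3.82*z - 3.29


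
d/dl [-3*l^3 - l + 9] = -9*l^2 - 1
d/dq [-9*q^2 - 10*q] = -18*q - 10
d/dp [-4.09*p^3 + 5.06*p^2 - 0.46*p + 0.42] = -12.27*p^2 + 10.12*p - 0.46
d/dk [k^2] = 2*k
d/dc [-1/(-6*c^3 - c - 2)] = (-18*c^2 - 1)/(6*c^3 + c + 2)^2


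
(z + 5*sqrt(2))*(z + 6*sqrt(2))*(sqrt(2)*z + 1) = sqrt(2)*z^3 + 23*z^2 + 71*sqrt(2)*z + 60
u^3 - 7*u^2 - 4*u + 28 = (u - 7)*(u - 2)*(u + 2)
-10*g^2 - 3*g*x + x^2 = (-5*g + x)*(2*g + x)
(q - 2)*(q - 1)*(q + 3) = q^3 - 7*q + 6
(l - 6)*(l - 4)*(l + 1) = l^3 - 9*l^2 + 14*l + 24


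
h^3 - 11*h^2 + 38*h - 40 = (h - 5)*(h - 4)*(h - 2)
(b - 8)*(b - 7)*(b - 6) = b^3 - 21*b^2 + 146*b - 336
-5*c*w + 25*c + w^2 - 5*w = (-5*c + w)*(w - 5)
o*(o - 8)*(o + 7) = o^3 - o^2 - 56*o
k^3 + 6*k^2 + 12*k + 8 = (k + 2)^3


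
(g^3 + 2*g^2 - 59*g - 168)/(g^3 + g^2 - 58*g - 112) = (g + 3)/(g + 2)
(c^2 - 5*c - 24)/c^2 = 1 - 5/c - 24/c^2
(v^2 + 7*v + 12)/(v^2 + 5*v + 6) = (v + 4)/(v + 2)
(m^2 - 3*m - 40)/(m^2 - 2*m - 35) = (m - 8)/(m - 7)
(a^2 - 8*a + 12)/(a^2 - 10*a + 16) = (a - 6)/(a - 8)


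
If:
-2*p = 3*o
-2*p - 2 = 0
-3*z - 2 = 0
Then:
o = 2/3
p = -1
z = -2/3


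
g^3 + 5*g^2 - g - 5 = (g - 1)*(g + 1)*(g + 5)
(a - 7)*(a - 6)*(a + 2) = a^3 - 11*a^2 + 16*a + 84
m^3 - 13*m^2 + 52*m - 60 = (m - 6)*(m - 5)*(m - 2)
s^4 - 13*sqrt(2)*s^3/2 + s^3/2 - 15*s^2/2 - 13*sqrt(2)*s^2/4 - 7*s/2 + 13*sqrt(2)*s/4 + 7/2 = (s - 1/2)*(s + 1)*(s - 7*sqrt(2))*(s + sqrt(2)/2)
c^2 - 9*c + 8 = (c - 8)*(c - 1)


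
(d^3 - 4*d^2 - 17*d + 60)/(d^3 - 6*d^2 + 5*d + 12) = (d^2 - d - 20)/(d^2 - 3*d - 4)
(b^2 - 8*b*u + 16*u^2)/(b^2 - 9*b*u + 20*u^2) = (-b + 4*u)/(-b + 5*u)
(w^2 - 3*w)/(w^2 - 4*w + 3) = w/(w - 1)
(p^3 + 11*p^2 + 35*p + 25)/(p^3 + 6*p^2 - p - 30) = (p^2 + 6*p + 5)/(p^2 + p - 6)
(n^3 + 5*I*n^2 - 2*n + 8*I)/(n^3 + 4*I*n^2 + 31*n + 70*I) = (n^2 + 3*I*n + 4)/(n^2 + 2*I*n + 35)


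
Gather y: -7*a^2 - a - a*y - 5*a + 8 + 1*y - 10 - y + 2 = -7*a^2 - a*y - 6*a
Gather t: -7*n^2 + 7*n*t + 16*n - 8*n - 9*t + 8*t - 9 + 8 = -7*n^2 + 8*n + t*(7*n - 1) - 1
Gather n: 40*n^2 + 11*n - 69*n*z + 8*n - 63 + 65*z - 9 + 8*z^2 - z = 40*n^2 + n*(19 - 69*z) + 8*z^2 + 64*z - 72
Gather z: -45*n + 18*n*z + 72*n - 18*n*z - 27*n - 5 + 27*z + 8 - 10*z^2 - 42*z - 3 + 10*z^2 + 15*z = 0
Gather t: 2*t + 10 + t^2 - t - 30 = t^2 + t - 20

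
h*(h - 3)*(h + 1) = h^3 - 2*h^2 - 3*h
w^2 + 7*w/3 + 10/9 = (w + 2/3)*(w + 5/3)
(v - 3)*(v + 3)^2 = v^3 + 3*v^2 - 9*v - 27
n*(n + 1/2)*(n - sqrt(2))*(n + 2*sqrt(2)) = n^4 + n^3/2 + sqrt(2)*n^3 - 4*n^2 + sqrt(2)*n^2/2 - 2*n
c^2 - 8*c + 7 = (c - 7)*(c - 1)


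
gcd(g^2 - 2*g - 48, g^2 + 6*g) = g + 6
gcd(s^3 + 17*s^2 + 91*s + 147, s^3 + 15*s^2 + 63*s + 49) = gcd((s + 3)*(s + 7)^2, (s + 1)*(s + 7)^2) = s^2 + 14*s + 49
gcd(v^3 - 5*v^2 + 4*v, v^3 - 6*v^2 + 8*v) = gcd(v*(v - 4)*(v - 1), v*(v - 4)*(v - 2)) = v^2 - 4*v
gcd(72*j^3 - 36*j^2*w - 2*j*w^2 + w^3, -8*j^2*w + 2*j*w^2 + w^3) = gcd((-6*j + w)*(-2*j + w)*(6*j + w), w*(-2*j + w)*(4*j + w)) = -2*j + w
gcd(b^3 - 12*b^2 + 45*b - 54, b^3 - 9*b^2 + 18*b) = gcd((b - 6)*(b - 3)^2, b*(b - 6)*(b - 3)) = b^2 - 9*b + 18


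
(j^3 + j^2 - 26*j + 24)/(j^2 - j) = j + 2 - 24/j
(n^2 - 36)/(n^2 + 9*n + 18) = (n - 6)/(n + 3)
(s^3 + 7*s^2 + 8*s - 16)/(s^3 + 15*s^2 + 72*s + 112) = (s - 1)/(s + 7)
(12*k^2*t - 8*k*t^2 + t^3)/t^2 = 12*k^2/t - 8*k + t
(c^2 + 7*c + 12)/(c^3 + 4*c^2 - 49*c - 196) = (c + 3)/(c^2 - 49)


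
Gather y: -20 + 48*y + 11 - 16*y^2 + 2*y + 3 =-16*y^2 + 50*y - 6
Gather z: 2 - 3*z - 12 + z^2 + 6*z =z^2 + 3*z - 10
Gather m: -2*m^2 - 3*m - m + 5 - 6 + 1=-2*m^2 - 4*m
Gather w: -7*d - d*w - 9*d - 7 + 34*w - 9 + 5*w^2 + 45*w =-16*d + 5*w^2 + w*(79 - d) - 16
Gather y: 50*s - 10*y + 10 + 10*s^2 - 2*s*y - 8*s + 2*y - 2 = 10*s^2 + 42*s + y*(-2*s - 8) + 8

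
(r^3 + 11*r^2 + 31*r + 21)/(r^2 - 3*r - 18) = (r^2 + 8*r + 7)/(r - 6)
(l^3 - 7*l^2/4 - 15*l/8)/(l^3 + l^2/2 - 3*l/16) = 2*(2*l - 5)/(4*l - 1)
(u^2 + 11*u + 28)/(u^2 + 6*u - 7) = (u + 4)/(u - 1)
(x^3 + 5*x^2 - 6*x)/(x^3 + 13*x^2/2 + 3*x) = 2*(x - 1)/(2*x + 1)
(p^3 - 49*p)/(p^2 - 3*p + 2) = p*(p^2 - 49)/(p^2 - 3*p + 2)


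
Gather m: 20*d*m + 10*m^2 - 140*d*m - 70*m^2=-120*d*m - 60*m^2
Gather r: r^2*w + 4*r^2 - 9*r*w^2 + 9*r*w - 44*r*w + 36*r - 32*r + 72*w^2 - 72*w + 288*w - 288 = r^2*(w + 4) + r*(-9*w^2 - 35*w + 4) + 72*w^2 + 216*w - 288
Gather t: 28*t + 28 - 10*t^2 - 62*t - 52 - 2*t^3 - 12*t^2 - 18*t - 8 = -2*t^3 - 22*t^2 - 52*t - 32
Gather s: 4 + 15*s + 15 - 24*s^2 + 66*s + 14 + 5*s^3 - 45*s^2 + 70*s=5*s^3 - 69*s^2 + 151*s + 33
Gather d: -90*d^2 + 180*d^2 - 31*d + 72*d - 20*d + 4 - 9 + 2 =90*d^2 + 21*d - 3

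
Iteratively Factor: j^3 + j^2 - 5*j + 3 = (j - 1)*(j^2 + 2*j - 3) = (j - 1)*(j + 3)*(j - 1)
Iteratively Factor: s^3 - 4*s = (s - 2)*(s^2 + 2*s) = s*(s - 2)*(s + 2)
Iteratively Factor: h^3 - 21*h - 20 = (h - 5)*(h^2 + 5*h + 4) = (h - 5)*(h + 1)*(h + 4)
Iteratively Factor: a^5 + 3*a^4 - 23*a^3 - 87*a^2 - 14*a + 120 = (a + 4)*(a^4 - a^3 - 19*a^2 - 11*a + 30) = (a + 2)*(a + 4)*(a^3 - 3*a^2 - 13*a + 15) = (a - 5)*(a + 2)*(a + 4)*(a^2 + 2*a - 3) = (a - 5)*(a + 2)*(a + 3)*(a + 4)*(a - 1)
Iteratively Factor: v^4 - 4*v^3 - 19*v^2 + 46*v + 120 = (v + 3)*(v^3 - 7*v^2 + 2*v + 40) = (v + 2)*(v + 3)*(v^2 - 9*v + 20) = (v - 5)*(v + 2)*(v + 3)*(v - 4)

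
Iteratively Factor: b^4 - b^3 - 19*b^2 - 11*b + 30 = (b + 2)*(b^3 - 3*b^2 - 13*b + 15) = (b - 1)*(b + 2)*(b^2 - 2*b - 15) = (b - 5)*(b - 1)*(b + 2)*(b + 3)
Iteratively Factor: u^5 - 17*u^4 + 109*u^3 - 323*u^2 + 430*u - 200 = (u - 5)*(u^4 - 12*u^3 + 49*u^2 - 78*u + 40) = (u - 5)*(u - 2)*(u^3 - 10*u^2 + 29*u - 20) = (u - 5)*(u - 4)*(u - 2)*(u^2 - 6*u + 5) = (u - 5)*(u - 4)*(u - 2)*(u - 1)*(u - 5)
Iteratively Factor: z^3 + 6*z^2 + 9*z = (z + 3)*(z^2 + 3*z) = z*(z + 3)*(z + 3)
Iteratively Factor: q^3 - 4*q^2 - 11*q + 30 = (q + 3)*(q^2 - 7*q + 10) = (q - 5)*(q + 3)*(q - 2)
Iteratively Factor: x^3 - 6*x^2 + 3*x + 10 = (x + 1)*(x^2 - 7*x + 10) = (x - 5)*(x + 1)*(x - 2)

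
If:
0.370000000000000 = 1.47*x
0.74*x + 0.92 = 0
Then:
No Solution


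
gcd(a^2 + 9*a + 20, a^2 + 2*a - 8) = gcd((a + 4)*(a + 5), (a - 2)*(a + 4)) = a + 4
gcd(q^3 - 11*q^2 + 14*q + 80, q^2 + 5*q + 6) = q + 2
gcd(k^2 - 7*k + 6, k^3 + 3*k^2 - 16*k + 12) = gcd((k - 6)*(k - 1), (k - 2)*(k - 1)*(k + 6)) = k - 1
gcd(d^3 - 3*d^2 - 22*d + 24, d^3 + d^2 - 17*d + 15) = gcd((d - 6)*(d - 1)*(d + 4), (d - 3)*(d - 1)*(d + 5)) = d - 1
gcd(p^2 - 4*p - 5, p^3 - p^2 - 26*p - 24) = p + 1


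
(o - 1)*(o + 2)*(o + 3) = o^3 + 4*o^2 + o - 6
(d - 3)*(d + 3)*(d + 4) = d^3 + 4*d^2 - 9*d - 36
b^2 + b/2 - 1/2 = (b - 1/2)*(b + 1)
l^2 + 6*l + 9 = (l + 3)^2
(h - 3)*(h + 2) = h^2 - h - 6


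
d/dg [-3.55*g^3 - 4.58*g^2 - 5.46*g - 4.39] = -10.65*g^2 - 9.16*g - 5.46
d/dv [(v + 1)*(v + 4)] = 2*v + 5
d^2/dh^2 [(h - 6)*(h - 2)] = 2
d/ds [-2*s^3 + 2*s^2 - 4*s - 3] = -6*s^2 + 4*s - 4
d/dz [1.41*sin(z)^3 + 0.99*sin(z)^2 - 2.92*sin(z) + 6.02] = (4.23*sin(z)^2 + 1.98*sin(z) - 2.92)*cos(z)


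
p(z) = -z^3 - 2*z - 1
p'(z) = -3*z^2 - 2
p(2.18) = -15.72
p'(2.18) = -16.26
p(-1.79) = 8.32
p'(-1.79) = -11.61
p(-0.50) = 0.12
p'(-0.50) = -2.75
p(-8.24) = 574.96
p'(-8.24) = -205.69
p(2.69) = -25.85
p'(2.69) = -23.71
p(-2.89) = 28.92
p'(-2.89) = -27.06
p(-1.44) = 4.87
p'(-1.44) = -8.22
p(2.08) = -14.16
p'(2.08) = -14.98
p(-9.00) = 746.00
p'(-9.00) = -245.00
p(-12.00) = 1751.00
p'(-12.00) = -434.00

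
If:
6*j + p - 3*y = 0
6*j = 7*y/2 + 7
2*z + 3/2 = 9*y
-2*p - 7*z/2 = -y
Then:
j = 2471/1320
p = -1673/220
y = 133/110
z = 258/55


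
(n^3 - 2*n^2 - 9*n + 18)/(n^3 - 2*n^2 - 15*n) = (n^2 - 5*n + 6)/(n*(n - 5))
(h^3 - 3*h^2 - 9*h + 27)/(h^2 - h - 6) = (h^2 - 9)/(h + 2)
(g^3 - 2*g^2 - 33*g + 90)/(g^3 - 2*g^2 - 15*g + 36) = (g^2 + g - 30)/(g^2 + g - 12)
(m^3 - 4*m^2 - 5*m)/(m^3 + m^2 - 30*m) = (m + 1)/(m + 6)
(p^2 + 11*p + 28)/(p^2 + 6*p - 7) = (p + 4)/(p - 1)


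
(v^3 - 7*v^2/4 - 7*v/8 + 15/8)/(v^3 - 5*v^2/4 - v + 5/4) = (v - 3/2)/(v - 1)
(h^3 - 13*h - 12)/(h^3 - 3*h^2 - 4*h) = (h + 3)/h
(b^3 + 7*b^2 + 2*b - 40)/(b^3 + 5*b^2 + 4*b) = (b^2 + 3*b - 10)/(b*(b + 1))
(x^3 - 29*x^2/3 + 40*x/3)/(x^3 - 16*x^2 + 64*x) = (x - 5/3)/(x - 8)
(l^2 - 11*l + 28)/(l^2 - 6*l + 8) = (l - 7)/(l - 2)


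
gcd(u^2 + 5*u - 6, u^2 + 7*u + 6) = u + 6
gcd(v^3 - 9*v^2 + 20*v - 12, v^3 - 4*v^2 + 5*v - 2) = v^2 - 3*v + 2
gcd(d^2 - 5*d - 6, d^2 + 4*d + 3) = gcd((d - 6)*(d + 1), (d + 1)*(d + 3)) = d + 1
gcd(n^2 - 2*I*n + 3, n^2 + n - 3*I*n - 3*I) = n - 3*I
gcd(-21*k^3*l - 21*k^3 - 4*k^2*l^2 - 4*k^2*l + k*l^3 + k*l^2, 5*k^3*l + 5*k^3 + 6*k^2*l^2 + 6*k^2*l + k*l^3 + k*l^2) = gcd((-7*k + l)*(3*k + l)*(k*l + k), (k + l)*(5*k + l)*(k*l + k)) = k*l + k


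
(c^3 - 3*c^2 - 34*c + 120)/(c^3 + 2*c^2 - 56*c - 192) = (c^2 - 9*c + 20)/(c^2 - 4*c - 32)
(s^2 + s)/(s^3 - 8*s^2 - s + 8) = s/(s^2 - 9*s + 8)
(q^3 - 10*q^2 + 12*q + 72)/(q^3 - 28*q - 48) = (q - 6)/(q + 4)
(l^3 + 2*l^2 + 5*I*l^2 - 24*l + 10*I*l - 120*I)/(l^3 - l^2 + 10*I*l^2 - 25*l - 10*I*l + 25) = (l^2 + 2*l - 24)/(l^2 + l*(-1 + 5*I) - 5*I)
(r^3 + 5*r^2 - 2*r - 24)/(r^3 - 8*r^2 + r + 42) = (r^3 + 5*r^2 - 2*r - 24)/(r^3 - 8*r^2 + r + 42)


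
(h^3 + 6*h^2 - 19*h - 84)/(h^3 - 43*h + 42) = (h^2 - h - 12)/(h^2 - 7*h + 6)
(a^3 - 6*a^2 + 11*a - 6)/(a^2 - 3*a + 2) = a - 3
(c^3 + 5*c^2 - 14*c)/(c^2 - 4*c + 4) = c*(c + 7)/(c - 2)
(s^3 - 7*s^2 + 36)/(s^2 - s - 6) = s - 6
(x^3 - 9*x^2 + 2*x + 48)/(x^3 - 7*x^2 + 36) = (x - 8)/(x - 6)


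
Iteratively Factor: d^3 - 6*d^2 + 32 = (d - 4)*(d^2 - 2*d - 8) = (d - 4)^2*(d + 2)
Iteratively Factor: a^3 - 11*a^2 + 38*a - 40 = (a - 5)*(a^2 - 6*a + 8) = (a - 5)*(a - 4)*(a - 2)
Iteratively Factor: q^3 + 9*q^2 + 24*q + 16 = (q + 1)*(q^2 + 8*q + 16) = (q + 1)*(q + 4)*(q + 4)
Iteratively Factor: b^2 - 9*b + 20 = (b - 5)*(b - 4)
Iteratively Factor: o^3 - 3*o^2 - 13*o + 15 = (o - 1)*(o^2 - 2*o - 15) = (o - 1)*(o + 3)*(o - 5)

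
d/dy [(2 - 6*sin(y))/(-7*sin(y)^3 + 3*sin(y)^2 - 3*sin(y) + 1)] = 12*(-7*sin(y)^2 + 5*sin(y) - 1)*sin(y)*cos(y)/(7*sin(y)^3 - 3*sin(y)^2 + 3*sin(y) - 1)^2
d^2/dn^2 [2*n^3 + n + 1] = 12*n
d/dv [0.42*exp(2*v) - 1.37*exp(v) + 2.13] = (0.84*exp(v) - 1.37)*exp(v)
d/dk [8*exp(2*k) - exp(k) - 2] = (16*exp(k) - 1)*exp(k)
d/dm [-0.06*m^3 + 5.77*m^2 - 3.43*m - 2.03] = -0.18*m^2 + 11.54*m - 3.43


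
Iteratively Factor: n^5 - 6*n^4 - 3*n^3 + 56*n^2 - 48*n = (n)*(n^4 - 6*n^3 - 3*n^2 + 56*n - 48) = n*(n - 4)*(n^3 - 2*n^2 - 11*n + 12) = n*(n - 4)*(n - 1)*(n^2 - n - 12) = n*(n - 4)*(n - 1)*(n + 3)*(n - 4)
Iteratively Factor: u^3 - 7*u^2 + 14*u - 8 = (u - 1)*(u^2 - 6*u + 8) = (u - 2)*(u - 1)*(u - 4)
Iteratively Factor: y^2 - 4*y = (y - 4)*(y)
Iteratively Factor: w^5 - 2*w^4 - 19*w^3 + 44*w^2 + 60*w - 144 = (w + 4)*(w^4 - 6*w^3 + 5*w^2 + 24*w - 36) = (w + 2)*(w + 4)*(w^3 - 8*w^2 + 21*w - 18) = (w - 3)*(w + 2)*(w + 4)*(w^2 - 5*w + 6) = (w - 3)*(w - 2)*(w + 2)*(w + 4)*(w - 3)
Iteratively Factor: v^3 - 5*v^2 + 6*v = (v - 2)*(v^2 - 3*v) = (v - 3)*(v - 2)*(v)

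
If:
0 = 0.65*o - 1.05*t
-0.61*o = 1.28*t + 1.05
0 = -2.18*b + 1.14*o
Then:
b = -0.39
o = -0.75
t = -0.46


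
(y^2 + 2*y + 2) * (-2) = -2*y^2 - 4*y - 4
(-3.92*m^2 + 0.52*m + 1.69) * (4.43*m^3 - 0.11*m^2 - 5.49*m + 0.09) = -17.3656*m^5 + 2.7348*m^4 + 28.9503*m^3 - 3.3935*m^2 - 9.2313*m + 0.1521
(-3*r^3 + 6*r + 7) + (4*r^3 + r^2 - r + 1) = r^3 + r^2 + 5*r + 8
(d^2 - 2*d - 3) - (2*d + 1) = d^2 - 4*d - 4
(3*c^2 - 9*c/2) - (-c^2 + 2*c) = 4*c^2 - 13*c/2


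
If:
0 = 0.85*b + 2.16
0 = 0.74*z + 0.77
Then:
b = -2.54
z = -1.04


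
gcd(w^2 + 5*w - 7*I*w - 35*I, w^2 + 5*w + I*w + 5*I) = w + 5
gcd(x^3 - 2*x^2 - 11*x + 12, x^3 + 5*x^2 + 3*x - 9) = x^2 + 2*x - 3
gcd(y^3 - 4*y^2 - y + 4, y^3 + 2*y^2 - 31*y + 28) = y^2 - 5*y + 4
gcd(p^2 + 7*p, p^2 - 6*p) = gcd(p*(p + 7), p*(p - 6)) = p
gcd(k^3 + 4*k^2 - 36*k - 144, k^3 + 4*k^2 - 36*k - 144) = k^3 + 4*k^2 - 36*k - 144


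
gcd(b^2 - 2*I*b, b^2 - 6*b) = b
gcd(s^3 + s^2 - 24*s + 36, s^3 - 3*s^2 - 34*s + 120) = s + 6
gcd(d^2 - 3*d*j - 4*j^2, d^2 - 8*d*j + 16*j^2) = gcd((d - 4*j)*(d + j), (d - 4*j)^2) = d - 4*j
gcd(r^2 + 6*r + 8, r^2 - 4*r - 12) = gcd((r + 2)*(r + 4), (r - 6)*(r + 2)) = r + 2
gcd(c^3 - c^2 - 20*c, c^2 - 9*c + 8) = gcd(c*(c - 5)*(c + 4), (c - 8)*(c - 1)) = 1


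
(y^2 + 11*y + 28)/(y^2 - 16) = (y + 7)/(y - 4)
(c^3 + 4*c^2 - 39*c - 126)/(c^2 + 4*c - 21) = (c^2 - 3*c - 18)/(c - 3)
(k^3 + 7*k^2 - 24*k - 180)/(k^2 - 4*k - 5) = (k^2 + 12*k + 36)/(k + 1)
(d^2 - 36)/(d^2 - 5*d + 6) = (d^2 - 36)/(d^2 - 5*d + 6)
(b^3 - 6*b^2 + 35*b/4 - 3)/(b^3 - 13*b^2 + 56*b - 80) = (b^2 - 2*b + 3/4)/(b^2 - 9*b + 20)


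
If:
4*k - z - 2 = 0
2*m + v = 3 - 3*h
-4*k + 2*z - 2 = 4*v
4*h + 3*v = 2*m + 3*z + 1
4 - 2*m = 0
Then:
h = 8/31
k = -17/62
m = 2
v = -55/31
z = -96/31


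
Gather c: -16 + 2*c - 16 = 2*c - 32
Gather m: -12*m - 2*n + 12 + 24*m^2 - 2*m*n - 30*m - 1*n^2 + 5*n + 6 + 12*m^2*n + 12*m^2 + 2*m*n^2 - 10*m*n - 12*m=m^2*(12*n + 36) + m*(2*n^2 - 12*n - 54) - n^2 + 3*n + 18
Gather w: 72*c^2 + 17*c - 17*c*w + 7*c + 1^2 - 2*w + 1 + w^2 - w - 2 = 72*c^2 + 24*c + w^2 + w*(-17*c - 3)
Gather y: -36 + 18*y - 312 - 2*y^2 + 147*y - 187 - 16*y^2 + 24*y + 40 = -18*y^2 + 189*y - 495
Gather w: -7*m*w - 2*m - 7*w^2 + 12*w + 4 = -2*m - 7*w^2 + w*(12 - 7*m) + 4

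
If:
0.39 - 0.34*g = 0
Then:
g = 1.15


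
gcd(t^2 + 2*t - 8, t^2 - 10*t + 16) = t - 2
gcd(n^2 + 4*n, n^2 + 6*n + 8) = n + 4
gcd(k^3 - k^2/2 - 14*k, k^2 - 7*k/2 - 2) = k - 4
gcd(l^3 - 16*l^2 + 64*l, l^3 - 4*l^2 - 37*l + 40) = l - 8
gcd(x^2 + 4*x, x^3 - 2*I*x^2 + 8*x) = x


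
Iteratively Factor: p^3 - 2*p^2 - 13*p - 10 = (p + 2)*(p^2 - 4*p - 5) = (p - 5)*(p + 2)*(p + 1)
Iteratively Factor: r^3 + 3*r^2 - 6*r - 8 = (r + 4)*(r^2 - r - 2) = (r - 2)*(r + 4)*(r + 1)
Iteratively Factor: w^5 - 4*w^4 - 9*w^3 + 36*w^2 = (w - 4)*(w^4 - 9*w^2) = w*(w - 4)*(w^3 - 9*w) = w*(w - 4)*(w - 3)*(w^2 + 3*w) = w^2*(w - 4)*(w - 3)*(w + 3)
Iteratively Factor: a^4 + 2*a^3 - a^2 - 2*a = (a + 1)*(a^3 + a^2 - 2*a) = a*(a + 1)*(a^2 + a - 2) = a*(a + 1)*(a + 2)*(a - 1)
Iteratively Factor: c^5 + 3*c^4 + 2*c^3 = (c + 2)*(c^4 + c^3) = c*(c + 2)*(c^3 + c^2) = c^2*(c + 2)*(c^2 + c) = c^3*(c + 2)*(c + 1)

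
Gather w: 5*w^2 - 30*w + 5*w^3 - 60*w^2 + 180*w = 5*w^3 - 55*w^2 + 150*w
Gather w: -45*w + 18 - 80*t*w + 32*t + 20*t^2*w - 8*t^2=-8*t^2 + 32*t + w*(20*t^2 - 80*t - 45) + 18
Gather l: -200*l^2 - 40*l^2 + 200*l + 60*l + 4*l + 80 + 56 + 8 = -240*l^2 + 264*l + 144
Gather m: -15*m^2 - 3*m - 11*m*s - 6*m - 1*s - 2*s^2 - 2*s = -15*m^2 + m*(-11*s - 9) - 2*s^2 - 3*s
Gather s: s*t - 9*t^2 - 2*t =s*t - 9*t^2 - 2*t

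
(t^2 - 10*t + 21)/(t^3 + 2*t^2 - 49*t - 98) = (t - 3)/(t^2 + 9*t + 14)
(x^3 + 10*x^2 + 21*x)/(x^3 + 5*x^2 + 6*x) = (x + 7)/(x + 2)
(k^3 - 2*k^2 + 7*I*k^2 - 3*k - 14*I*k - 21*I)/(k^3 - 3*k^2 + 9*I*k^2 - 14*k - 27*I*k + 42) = (k + 1)/(k + 2*I)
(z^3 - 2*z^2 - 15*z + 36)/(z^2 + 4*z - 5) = (z^3 - 2*z^2 - 15*z + 36)/(z^2 + 4*z - 5)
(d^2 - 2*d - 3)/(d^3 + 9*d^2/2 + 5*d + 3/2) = 2*(d - 3)/(2*d^2 + 7*d + 3)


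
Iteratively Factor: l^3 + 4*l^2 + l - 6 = (l + 2)*(l^2 + 2*l - 3) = (l - 1)*(l + 2)*(l + 3)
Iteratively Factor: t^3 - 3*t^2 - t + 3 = (t - 1)*(t^2 - 2*t - 3) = (t - 3)*(t - 1)*(t + 1)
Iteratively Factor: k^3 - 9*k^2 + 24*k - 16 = (k - 1)*(k^2 - 8*k + 16) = (k - 4)*(k - 1)*(k - 4)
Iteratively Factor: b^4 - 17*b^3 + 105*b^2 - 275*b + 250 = (b - 5)*(b^3 - 12*b^2 + 45*b - 50) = (b - 5)^2*(b^2 - 7*b + 10) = (b - 5)^3*(b - 2)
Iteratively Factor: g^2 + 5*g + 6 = (g + 3)*(g + 2)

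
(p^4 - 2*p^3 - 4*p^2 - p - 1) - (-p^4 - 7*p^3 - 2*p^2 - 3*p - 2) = 2*p^4 + 5*p^3 - 2*p^2 + 2*p + 1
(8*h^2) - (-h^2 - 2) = 9*h^2 + 2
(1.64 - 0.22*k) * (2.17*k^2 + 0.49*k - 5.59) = -0.4774*k^3 + 3.451*k^2 + 2.0334*k - 9.1676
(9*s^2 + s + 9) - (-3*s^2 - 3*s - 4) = 12*s^2 + 4*s + 13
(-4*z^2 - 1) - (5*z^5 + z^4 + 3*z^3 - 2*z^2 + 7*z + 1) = -5*z^5 - z^4 - 3*z^3 - 2*z^2 - 7*z - 2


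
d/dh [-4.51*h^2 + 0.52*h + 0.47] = 0.52 - 9.02*h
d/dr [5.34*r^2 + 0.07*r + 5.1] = 10.68*r + 0.07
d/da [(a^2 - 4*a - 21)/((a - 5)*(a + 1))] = 32*(a - 2)/(a^4 - 8*a^3 + 6*a^2 + 40*a + 25)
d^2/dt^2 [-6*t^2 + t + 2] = -12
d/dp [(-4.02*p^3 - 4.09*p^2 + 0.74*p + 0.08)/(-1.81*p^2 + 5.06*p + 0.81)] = (7.2762*p^4 - 40.6824*p^3 - 29.1246*p^2 - 6.3362*p + 0.1946)/(3.2761*p^4 - 18.3172*p^3 + 22.6714*p^2 + 8.1972*p + 0.6561)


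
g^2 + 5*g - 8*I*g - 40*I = (g + 5)*(g - 8*I)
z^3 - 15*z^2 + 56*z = z*(z - 8)*(z - 7)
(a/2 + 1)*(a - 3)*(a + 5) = a^3/2 + 2*a^2 - 11*a/2 - 15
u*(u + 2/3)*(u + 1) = u^3 + 5*u^2/3 + 2*u/3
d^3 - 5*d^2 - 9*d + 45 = (d - 5)*(d - 3)*(d + 3)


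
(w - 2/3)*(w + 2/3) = w^2 - 4/9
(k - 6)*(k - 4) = k^2 - 10*k + 24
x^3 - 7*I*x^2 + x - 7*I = (x - 7*I)*(x - I)*(x + I)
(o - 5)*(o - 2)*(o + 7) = o^3 - 39*o + 70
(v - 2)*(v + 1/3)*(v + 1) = v^3 - 2*v^2/3 - 7*v/3 - 2/3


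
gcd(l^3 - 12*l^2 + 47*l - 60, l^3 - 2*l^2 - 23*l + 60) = l^2 - 7*l + 12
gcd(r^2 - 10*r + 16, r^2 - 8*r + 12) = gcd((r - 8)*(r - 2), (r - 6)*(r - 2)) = r - 2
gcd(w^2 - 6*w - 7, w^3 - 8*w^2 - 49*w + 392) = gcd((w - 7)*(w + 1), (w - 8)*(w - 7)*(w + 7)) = w - 7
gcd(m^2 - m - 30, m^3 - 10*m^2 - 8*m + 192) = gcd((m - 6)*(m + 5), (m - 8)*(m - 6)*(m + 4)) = m - 6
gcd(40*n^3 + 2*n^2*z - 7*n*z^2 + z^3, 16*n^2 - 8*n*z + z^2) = -4*n + z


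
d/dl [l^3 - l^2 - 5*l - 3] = 3*l^2 - 2*l - 5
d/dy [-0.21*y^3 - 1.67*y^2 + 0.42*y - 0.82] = -0.63*y^2 - 3.34*y + 0.42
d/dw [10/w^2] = -20/w^3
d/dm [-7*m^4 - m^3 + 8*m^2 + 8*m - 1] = -28*m^3 - 3*m^2 + 16*m + 8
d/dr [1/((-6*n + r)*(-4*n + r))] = 2*(5*n - r)/((4*n - r)^2*(6*n - r)^2)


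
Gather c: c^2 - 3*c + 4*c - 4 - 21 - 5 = c^2 + c - 30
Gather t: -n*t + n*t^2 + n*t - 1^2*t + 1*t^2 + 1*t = t^2*(n + 1)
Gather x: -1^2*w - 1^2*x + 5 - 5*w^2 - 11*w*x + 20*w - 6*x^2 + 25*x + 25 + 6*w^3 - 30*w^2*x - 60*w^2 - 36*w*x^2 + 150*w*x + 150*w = 6*w^3 - 65*w^2 + 169*w + x^2*(-36*w - 6) + x*(-30*w^2 + 139*w + 24) + 30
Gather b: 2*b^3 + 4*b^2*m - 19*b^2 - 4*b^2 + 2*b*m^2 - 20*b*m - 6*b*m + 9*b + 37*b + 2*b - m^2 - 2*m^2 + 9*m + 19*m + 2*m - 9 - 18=2*b^3 + b^2*(4*m - 23) + b*(2*m^2 - 26*m + 48) - 3*m^2 + 30*m - 27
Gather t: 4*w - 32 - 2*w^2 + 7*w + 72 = -2*w^2 + 11*w + 40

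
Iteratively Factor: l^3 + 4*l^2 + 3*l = (l + 1)*(l^2 + 3*l) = (l + 1)*(l + 3)*(l)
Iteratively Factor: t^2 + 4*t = (t + 4)*(t)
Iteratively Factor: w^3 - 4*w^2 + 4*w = (w - 2)*(w^2 - 2*w) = (w - 2)^2*(w)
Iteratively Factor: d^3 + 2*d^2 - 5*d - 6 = (d + 1)*(d^2 + d - 6) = (d - 2)*(d + 1)*(d + 3)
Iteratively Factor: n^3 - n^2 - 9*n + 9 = (n - 1)*(n^2 - 9) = (n - 1)*(n + 3)*(n - 3)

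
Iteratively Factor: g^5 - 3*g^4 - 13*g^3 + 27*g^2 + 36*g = (g)*(g^4 - 3*g^3 - 13*g^2 + 27*g + 36) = g*(g + 3)*(g^3 - 6*g^2 + 5*g + 12) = g*(g - 4)*(g + 3)*(g^2 - 2*g - 3) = g*(g - 4)*(g + 1)*(g + 3)*(g - 3)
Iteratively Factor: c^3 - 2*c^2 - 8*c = (c - 4)*(c^2 + 2*c) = (c - 4)*(c + 2)*(c)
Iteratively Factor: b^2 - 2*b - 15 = (b - 5)*(b + 3)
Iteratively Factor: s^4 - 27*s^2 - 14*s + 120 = (s - 2)*(s^3 + 2*s^2 - 23*s - 60) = (s - 5)*(s - 2)*(s^2 + 7*s + 12) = (s - 5)*(s - 2)*(s + 4)*(s + 3)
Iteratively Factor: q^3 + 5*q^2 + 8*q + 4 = (q + 2)*(q^2 + 3*q + 2) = (q + 2)^2*(q + 1)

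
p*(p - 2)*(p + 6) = p^3 + 4*p^2 - 12*p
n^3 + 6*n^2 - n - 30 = (n - 2)*(n + 3)*(n + 5)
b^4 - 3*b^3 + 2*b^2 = b^2*(b - 2)*(b - 1)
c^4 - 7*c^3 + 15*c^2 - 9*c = c*(c - 3)^2*(c - 1)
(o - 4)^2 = o^2 - 8*o + 16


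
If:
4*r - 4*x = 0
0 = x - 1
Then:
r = 1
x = 1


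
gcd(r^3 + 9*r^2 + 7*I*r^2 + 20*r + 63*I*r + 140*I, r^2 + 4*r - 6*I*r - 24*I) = r + 4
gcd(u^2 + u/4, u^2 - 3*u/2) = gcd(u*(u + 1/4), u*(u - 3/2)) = u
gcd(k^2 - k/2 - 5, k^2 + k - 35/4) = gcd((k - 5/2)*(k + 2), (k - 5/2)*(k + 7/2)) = k - 5/2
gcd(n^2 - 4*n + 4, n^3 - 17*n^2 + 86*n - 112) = n - 2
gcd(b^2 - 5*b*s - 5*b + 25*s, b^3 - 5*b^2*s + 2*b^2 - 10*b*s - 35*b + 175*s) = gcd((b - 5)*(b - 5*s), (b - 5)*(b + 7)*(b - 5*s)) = -b^2 + 5*b*s + 5*b - 25*s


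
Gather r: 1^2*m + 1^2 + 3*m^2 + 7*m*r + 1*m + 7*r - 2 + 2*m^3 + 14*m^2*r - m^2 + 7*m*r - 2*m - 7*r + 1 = 2*m^3 + 2*m^2 + r*(14*m^2 + 14*m)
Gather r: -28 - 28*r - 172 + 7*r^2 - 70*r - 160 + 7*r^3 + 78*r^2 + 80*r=7*r^3 + 85*r^2 - 18*r - 360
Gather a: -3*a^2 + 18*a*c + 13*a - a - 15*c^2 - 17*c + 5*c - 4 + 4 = -3*a^2 + a*(18*c + 12) - 15*c^2 - 12*c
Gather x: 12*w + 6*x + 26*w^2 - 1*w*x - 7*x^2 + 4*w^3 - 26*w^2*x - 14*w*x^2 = 4*w^3 + 26*w^2 + 12*w + x^2*(-14*w - 7) + x*(-26*w^2 - w + 6)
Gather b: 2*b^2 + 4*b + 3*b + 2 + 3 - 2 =2*b^2 + 7*b + 3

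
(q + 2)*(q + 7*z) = q^2 + 7*q*z + 2*q + 14*z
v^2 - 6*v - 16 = (v - 8)*(v + 2)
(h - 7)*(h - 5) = h^2 - 12*h + 35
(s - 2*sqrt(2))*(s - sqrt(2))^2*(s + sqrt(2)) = s^4 - 3*sqrt(2)*s^3 + 2*s^2 + 6*sqrt(2)*s - 8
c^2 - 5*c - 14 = (c - 7)*(c + 2)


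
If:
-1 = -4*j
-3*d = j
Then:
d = -1/12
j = 1/4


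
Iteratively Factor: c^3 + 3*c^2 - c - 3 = (c + 3)*(c^2 - 1) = (c - 1)*(c + 3)*(c + 1)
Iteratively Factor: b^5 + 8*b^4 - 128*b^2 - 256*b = (b)*(b^4 + 8*b^3 - 128*b - 256) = b*(b + 4)*(b^3 + 4*b^2 - 16*b - 64) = b*(b - 4)*(b + 4)*(b^2 + 8*b + 16) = b*(b - 4)*(b + 4)^2*(b + 4)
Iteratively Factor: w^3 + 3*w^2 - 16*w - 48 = (w + 3)*(w^2 - 16) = (w + 3)*(w + 4)*(w - 4)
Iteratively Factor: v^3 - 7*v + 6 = (v - 2)*(v^2 + 2*v - 3) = (v - 2)*(v - 1)*(v + 3)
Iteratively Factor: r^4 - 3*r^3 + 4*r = (r)*(r^3 - 3*r^2 + 4) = r*(r - 2)*(r^2 - r - 2) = r*(r - 2)^2*(r + 1)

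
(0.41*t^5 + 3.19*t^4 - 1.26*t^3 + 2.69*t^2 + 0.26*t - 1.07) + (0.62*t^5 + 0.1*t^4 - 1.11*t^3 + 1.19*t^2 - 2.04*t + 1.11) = 1.03*t^5 + 3.29*t^4 - 2.37*t^3 + 3.88*t^2 - 1.78*t + 0.04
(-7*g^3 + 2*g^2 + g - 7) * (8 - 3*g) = 21*g^4 - 62*g^3 + 13*g^2 + 29*g - 56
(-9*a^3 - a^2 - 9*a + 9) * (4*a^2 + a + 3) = -36*a^5 - 13*a^4 - 64*a^3 + 24*a^2 - 18*a + 27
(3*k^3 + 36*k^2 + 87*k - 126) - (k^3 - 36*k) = 2*k^3 + 36*k^2 + 123*k - 126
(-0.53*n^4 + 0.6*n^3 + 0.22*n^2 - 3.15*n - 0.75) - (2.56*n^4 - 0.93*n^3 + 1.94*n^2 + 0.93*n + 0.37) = -3.09*n^4 + 1.53*n^3 - 1.72*n^2 - 4.08*n - 1.12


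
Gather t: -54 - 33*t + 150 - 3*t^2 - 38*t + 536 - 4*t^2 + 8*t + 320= -7*t^2 - 63*t + 952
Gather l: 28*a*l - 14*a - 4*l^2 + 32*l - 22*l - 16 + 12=-14*a - 4*l^2 + l*(28*a + 10) - 4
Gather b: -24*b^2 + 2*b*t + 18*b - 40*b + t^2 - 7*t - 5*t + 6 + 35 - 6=-24*b^2 + b*(2*t - 22) + t^2 - 12*t + 35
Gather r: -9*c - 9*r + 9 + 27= -9*c - 9*r + 36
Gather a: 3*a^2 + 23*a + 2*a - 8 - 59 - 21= 3*a^2 + 25*a - 88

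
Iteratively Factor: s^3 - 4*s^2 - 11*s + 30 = (s - 5)*(s^2 + s - 6) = (s - 5)*(s - 2)*(s + 3)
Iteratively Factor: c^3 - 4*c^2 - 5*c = (c)*(c^2 - 4*c - 5) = c*(c + 1)*(c - 5)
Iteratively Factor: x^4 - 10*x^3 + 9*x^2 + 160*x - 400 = (x - 4)*(x^3 - 6*x^2 - 15*x + 100) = (x - 5)*(x - 4)*(x^2 - x - 20) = (x - 5)*(x - 4)*(x + 4)*(x - 5)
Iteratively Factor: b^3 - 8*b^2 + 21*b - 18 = (b - 3)*(b^2 - 5*b + 6) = (b - 3)^2*(b - 2)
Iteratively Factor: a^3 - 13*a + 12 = (a - 3)*(a^2 + 3*a - 4) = (a - 3)*(a + 4)*(a - 1)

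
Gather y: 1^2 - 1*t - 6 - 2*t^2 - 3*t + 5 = -2*t^2 - 4*t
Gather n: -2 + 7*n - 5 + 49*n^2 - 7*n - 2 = 49*n^2 - 9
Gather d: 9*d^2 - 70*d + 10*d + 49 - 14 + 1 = 9*d^2 - 60*d + 36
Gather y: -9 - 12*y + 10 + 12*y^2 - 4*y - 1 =12*y^2 - 16*y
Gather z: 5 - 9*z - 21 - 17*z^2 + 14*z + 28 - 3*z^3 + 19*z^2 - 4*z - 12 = -3*z^3 + 2*z^2 + z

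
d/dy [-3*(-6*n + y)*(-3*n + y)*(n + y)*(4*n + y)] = -162*n^3 + 138*n^2*y + 36*n*y^2 - 12*y^3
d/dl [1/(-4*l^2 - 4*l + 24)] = (2*l + 1)/(4*(l^2 + l - 6)^2)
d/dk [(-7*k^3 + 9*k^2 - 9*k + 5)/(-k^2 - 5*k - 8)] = (7*k^4 + 70*k^3 + 114*k^2 - 134*k + 97)/(k^4 + 10*k^3 + 41*k^2 + 80*k + 64)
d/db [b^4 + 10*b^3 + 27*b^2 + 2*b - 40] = 4*b^3 + 30*b^2 + 54*b + 2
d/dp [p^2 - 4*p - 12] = 2*p - 4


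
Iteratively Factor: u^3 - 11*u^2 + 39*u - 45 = (u - 3)*(u^2 - 8*u + 15) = (u - 5)*(u - 3)*(u - 3)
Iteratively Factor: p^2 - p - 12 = (p + 3)*(p - 4)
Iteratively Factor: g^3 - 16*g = (g - 4)*(g^2 + 4*g) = (g - 4)*(g + 4)*(g)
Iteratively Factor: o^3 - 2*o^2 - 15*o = (o)*(o^2 - 2*o - 15) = o*(o - 5)*(o + 3)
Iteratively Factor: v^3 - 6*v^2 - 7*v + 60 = (v - 5)*(v^2 - v - 12) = (v - 5)*(v - 4)*(v + 3)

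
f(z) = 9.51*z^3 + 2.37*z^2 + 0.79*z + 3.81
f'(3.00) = 271.78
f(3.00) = 284.28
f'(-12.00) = 4052.23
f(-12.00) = -16097.67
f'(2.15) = 142.86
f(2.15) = 110.98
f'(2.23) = 153.24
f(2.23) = 122.82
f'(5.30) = 827.32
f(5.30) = 1490.39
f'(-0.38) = 3.11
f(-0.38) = 3.33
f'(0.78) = 21.84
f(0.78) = 10.38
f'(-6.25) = 1085.62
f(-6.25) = -2230.33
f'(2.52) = 193.91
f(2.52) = 173.04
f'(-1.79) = 83.72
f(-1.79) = -44.55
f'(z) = 28.53*z^2 + 4.74*z + 0.79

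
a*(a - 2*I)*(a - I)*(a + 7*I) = a^4 + 4*I*a^3 + 19*a^2 - 14*I*a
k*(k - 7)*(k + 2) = k^3 - 5*k^2 - 14*k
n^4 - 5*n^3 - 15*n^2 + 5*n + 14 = (n - 7)*(n - 1)*(n + 1)*(n + 2)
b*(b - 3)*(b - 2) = b^3 - 5*b^2 + 6*b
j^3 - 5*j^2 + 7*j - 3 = (j - 3)*(j - 1)^2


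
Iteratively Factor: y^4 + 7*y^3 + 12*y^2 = (y)*(y^3 + 7*y^2 + 12*y) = y*(y + 3)*(y^2 + 4*y) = y^2*(y + 3)*(y + 4)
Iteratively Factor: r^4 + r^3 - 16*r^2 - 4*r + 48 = (r - 2)*(r^3 + 3*r^2 - 10*r - 24) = (r - 3)*(r - 2)*(r^2 + 6*r + 8) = (r - 3)*(r - 2)*(r + 4)*(r + 2)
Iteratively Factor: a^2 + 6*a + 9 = (a + 3)*(a + 3)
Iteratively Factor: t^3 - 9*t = (t)*(t^2 - 9) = t*(t + 3)*(t - 3)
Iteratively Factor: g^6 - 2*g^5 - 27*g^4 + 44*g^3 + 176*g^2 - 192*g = (g)*(g^5 - 2*g^4 - 27*g^3 + 44*g^2 + 176*g - 192) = g*(g - 4)*(g^4 + 2*g^3 - 19*g^2 - 32*g + 48) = g*(g - 4)*(g + 4)*(g^3 - 2*g^2 - 11*g + 12) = g*(g - 4)^2*(g + 4)*(g^2 + 2*g - 3) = g*(g - 4)^2*(g - 1)*(g + 4)*(g + 3)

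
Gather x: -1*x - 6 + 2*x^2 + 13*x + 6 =2*x^2 + 12*x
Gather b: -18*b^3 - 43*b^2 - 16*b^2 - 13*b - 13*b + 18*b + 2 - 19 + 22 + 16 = -18*b^3 - 59*b^2 - 8*b + 21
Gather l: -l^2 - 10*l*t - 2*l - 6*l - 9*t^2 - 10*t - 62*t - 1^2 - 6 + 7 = -l^2 + l*(-10*t - 8) - 9*t^2 - 72*t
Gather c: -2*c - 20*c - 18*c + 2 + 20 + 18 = 40 - 40*c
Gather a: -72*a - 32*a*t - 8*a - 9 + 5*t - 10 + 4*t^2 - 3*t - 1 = a*(-32*t - 80) + 4*t^2 + 2*t - 20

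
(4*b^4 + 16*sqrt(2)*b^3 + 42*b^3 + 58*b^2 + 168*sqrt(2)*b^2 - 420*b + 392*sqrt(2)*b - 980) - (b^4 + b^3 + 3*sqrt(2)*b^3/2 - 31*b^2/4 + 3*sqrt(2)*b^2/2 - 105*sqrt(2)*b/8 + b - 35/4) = 3*b^4 + 29*sqrt(2)*b^3/2 + 41*b^3 + 263*b^2/4 + 333*sqrt(2)*b^2/2 - 421*b + 3241*sqrt(2)*b/8 - 3885/4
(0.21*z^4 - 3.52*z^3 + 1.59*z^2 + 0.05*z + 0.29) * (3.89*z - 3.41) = 0.8169*z^5 - 14.4089*z^4 + 18.1883*z^3 - 5.2274*z^2 + 0.9576*z - 0.9889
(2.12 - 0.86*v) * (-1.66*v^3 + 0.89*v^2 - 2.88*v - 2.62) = 1.4276*v^4 - 4.2846*v^3 + 4.3636*v^2 - 3.8524*v - 5.5544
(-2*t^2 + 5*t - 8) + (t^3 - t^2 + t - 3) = t^3 - 3*t^2 + 6*t - 11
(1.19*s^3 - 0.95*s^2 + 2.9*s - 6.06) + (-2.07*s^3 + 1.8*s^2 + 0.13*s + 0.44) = -0.88*s^3 + 0.85*s^2 + 3.03*s - 5.62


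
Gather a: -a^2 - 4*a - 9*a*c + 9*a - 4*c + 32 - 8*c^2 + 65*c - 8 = -a^2 + a*(5 - 9*c) - 8*c^2 + 61*c + 24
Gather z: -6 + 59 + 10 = 63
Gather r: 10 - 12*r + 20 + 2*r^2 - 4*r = 2*r^2 - 16*r + 30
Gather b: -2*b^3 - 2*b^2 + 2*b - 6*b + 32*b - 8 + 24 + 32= -2*b^3 - 2*b^2 + 28*b + 48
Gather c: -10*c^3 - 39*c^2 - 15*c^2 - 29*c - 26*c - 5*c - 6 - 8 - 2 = -10*c^3 - 54*c^2 - 60*c - 16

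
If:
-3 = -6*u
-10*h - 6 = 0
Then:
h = -3/5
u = 1/2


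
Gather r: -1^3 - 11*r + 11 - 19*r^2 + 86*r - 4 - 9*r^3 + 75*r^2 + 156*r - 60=-9*r^3 + 56*r^2 + 231*r - 54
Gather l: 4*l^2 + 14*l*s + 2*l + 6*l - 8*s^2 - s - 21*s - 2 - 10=4*l^2 + l*(14*s + 8) - 8*s^2 - 22*s - 12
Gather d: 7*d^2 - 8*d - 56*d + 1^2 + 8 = 7*d^2 - 64*d + 9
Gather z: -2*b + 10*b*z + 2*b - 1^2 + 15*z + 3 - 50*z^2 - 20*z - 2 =-50*z^2 + z*(10*b - 5)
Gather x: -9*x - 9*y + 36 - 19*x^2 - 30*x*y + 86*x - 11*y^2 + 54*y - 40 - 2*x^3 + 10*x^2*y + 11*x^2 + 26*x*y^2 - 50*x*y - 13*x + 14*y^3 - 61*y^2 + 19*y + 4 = -2*x^3 + x^2*(10*y - 8) + x*(26*y^2 - 80*y + 64) + 14*y^3 - 72*y^2 + 64*y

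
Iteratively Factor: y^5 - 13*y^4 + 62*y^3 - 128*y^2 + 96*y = (y - 4)*(y^4 - 9*y^3 + 26*y^2 - 24*y) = y*(y - 4)*(y^3 - 9*y^2 + 26*y - 24) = y*(y - 4)*(y - 2)*(y^2 - 7*y + 12) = y*(y - 4)^2*(y - 2)*(y - 3)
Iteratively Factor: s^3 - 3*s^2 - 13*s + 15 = (s - 1)*(s^2 - 2*s - 15) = (s - 1)*(s + 3)*(s - 5)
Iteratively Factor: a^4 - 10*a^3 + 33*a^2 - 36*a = (a - 4)*(a^3 - 6*a^2 + 9*a) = (a - 4)*(a - 3)*(a^2 - 3*a) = a*(a - 4)*(a - 3)*(a - 3)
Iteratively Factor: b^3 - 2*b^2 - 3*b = (b)*(b^2 - 2*b - 3) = b*(b - 3)*(b + 1)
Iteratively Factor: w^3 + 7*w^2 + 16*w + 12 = (w + 3)*(w^2 + 4*w + 4) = (w + 2)*(w + 3)*(w + 2)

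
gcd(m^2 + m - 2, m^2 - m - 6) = m + 2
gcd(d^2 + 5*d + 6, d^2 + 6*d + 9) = d + 3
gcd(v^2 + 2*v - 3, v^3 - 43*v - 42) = 1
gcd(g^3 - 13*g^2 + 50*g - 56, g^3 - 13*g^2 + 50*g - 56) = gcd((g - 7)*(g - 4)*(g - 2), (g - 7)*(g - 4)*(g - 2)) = g^3 - 13*g^2 + 50*g - 56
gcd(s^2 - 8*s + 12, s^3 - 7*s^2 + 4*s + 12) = s^2 - 8*s + 12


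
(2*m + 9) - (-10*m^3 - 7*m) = 10*m^3 + 9*m + 9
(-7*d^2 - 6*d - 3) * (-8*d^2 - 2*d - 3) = 56*d^4 + 62*d^3 + 57*d^2 + 24*d + 9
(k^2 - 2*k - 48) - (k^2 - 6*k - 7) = 4*k - 41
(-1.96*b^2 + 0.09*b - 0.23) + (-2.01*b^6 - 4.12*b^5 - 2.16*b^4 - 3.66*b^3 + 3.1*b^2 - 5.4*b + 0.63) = -2.01*b^6 - 4.12*b^5 - 2.16*b^4 - 3.66*b^3 + 1.14*b^2 - 5.31*b + 0.4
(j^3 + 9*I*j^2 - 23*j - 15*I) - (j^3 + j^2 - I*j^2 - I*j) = -j^2 + 10*I*j^2 - 23*j + I*j - 15*I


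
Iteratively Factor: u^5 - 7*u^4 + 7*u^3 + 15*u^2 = (u + 1)*(u^4 - 8*u^3 + 15*u^2) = u*(u + 1)*(u^3 - 8*u^2 + 15*u) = u^2*(u + 1)*(u^2 - 8*u + 15) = u^2*(u - 5)*(u + 1)*(u - 3)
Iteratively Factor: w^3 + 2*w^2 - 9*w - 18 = (w + 2)*(w^2 - 9) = (w + 2)*(w + 3)*(w - 3)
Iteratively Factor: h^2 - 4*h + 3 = (h - 1)*(h - 3)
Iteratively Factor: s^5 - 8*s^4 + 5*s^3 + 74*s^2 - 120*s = (s - 5)*(s^4 - 3*s^3 - 10*s^2 + 24*s) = (s - 5)*(s - 2)*(s^3 - s^2 - 12*s) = s*(s - 5)*(s - 2)*(s^2 - s - 12) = s*(s - 5)*(s - 2)*(s + 3)*(s - 4)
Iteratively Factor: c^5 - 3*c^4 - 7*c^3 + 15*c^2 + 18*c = (c - 3)*(c^4 - 7*c^2 - 6*c) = (c - 3)^2*(c^3 + 3*c^2 + 2*c) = (c - 3)^2*(c + 2)*(c^2 + c) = c*(c - 3)^2*(c + 2)*(c + 1)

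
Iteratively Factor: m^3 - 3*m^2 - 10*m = (m)*(m^2 - 3*m - 10) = m*(m + 2)*(m - 5)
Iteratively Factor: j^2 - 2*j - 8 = (j + 2)*(j - 4)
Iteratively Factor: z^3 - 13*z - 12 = (z + 1)*(z^2 - z - 12) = (z + 1)*(z + 3)*(z - 4)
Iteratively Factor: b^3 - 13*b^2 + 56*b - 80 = (b - 5)*(b^2 - 8*b + 16) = (b - 5)*(b - 4)*(b - 4)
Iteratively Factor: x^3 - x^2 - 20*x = (x - 5)*(x^2 + 4*x) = x*(x - 5)*(x + 4)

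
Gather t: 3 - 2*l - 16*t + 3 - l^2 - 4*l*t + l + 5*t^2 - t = -l^2 - l + 5*t^2 + t*(-4*l - 17) + 6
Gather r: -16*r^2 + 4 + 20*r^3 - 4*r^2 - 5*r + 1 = 20*r^3 - 20*r^2 - 5*r + 5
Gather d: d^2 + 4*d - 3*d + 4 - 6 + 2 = d^2 + d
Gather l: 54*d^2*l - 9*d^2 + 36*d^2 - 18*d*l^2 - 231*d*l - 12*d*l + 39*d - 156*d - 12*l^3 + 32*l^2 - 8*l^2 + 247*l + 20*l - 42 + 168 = 27*d^2 - 117*d - 12*l^3 + l^2*(24 - 18*d) + l*(54*d^2 - 243*d + 267) + 126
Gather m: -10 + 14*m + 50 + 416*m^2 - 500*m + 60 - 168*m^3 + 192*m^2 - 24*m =-168*m^3 + 608*m^2 - 510*m + 100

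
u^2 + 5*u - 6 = (u - 1)*(u + 6)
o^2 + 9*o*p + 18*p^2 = (o + 3*p)*(o + 6*p)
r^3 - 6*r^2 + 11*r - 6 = (r - 3)*(r - 2)*(r - 1)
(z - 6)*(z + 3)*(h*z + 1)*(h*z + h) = h^2*z^4 - 2*h^2*z^3 - 21*h^2*z^2 - 18*h^2*z + h*z^3 - 2*h*z^2 - 21*h*z - 18*h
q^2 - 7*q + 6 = (q - 6)*(q - 1)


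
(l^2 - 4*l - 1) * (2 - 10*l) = -10*l^3 + 42*l^2 + 2*l - 2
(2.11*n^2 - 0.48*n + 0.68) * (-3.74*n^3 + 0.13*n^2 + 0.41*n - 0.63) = -7.8914*n^5 + 2.0695*n^4 - 1.7405*n^3 - 1.4377*n^2 + 0.5812*n - 0.4284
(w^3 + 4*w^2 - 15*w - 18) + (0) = w^3 + 4*w^2 - 15*w - 18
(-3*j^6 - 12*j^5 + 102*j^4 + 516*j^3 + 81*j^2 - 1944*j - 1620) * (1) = -3*j^6 - 12*j^5 + 102*j^4 + 516*j^3 + 81*j^2 - 1944*j - 1620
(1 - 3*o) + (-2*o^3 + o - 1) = -2*o^3 - 2*o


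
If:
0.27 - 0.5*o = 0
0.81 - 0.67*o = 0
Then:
No Solution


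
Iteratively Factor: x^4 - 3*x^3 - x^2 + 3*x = (x - 1)*(x^3 - 2*x^2 - 3*x) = (x - 3)*(x - 1)*(x^2 + x) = x*(x - 3)*(x - 1)*(x + 1)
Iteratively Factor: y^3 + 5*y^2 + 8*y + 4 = (y + 2)*(y^2 + 3*y + 2) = (y + 1)*(y + 2)*(y + 2)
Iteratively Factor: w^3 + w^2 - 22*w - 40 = (w - 5)*(w^2 + 6*w + 8) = (w - 5)*(w + 4)*(w + 2)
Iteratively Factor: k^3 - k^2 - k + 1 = (k + 1)*(k^2 - 2*k + 1) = (k - 1)*(k + 1)*(k - 1)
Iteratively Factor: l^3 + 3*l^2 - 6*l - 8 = (l - 2)*(l^2 + 5*l + 4) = (l - 2)*(l + 1)*(l + 4)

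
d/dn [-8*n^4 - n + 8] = -32*n^3 - 1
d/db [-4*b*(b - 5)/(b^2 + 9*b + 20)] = 8*(-7*b^2 - 20*b + 50)/(b^4 + 18*b^3 + 121*b^2 + 360*b + 400)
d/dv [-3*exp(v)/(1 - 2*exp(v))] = -3*exp(v)/(4*exp(2*v) - 4*exp(v) + 1)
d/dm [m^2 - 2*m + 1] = 2*m - 2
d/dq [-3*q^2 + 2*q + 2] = 2 - 6*q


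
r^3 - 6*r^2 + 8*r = r*(r - 4)*(r - 2)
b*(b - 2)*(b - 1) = b^3 - 3*b^2 + 2*b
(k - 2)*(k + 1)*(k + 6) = k^3 + 5*k^2 - 8*k - 12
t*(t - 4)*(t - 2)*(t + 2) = t^4 - 4*t^3 - 4*t^2 + 16*t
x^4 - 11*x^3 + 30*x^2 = x^2*(x - 6)*(x - 5)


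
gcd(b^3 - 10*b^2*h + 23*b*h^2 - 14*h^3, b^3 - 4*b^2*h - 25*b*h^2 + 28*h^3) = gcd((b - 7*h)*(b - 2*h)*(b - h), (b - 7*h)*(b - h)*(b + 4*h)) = b^2 - 8*b*h + 7*h^2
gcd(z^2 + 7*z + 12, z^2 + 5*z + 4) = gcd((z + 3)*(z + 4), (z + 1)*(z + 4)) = z + 4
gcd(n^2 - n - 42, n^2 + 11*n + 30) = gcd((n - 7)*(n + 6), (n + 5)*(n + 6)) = n + 6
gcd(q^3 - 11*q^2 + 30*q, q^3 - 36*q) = q^2 - 6*q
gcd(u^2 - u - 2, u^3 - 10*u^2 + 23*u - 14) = u - 2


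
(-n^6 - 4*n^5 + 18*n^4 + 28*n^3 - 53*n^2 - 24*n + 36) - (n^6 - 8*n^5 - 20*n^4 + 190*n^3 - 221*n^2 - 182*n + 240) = -2*n^6 + 4*n^5 + 38*n^4 - 162*n^3 + 168*n^2 + 158*n - 204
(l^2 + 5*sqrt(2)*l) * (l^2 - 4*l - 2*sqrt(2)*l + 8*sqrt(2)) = l^4 - 4*l^3 + 3*sqrt(2)*l^3 - 20*l^2 - 12*sqrt(2)*l^2 + 80*l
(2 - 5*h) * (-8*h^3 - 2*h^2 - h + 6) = 40*h^4 - 6*h^3 + h^2 - 32*h + 12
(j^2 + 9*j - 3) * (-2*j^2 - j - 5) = -2*j^4 - 19*j^3 - 8*j^2 - 42*j + 15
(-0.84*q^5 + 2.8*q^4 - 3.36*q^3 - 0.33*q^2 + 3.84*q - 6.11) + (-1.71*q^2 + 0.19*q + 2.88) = -0.84*q^5 + 2.8*q^4 - 3.36*q^3 - 2.04*q^2 + 4.03*q - 3.23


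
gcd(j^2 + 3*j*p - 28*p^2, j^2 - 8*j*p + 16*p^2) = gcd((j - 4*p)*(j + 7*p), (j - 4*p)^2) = -j + 4*p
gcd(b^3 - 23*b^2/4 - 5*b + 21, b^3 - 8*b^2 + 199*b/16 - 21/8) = b^2 - 31*b/4 + 21/2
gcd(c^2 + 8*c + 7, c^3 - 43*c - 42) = c + 1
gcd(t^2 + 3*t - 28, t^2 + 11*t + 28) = t + 7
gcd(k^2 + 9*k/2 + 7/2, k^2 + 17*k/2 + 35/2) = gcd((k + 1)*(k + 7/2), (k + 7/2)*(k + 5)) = k + 7/2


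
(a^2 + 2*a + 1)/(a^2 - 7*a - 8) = (a + 1)/(a - 8)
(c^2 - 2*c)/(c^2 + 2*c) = (c - 2)/(c + 2)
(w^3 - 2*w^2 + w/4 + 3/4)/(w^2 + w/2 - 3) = (2*w^2 - w - 1)/(2*(w + 2))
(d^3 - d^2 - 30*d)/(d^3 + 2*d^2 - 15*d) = (d - 6)/(d - 3)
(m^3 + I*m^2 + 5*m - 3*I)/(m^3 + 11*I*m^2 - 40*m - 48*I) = (m^2 - 2*I*m - 1)/(m^2 + 8*I*m - 16)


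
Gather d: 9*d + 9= 9*d + 9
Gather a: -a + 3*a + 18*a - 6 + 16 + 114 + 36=20*a + 160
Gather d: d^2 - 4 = d^2 - 4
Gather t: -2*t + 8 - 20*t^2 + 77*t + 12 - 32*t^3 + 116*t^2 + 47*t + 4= -32*t^3 + 96*t^2 + 122*t + 24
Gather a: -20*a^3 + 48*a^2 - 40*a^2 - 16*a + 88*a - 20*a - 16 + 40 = -20*a^3 + 8*a^2 + 52*a + 24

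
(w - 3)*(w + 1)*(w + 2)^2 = w^4 + 2*w^3 - 7*w^2 - 20*w - 12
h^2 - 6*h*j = h*(h - 6*j)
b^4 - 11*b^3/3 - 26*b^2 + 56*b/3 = b*(b - 7)*(b - 2/3)*(b + 4)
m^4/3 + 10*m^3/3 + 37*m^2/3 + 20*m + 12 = (m/3 + 1)*(m + 2)^2*(m + 3)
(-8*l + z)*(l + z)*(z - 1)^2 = -8*l^2*z^2 + 16*l^2*z - 8*l^2 - 7*l*z^3 + 14*l*z^2 - 7*l*z + z^4 - 2*z^3 + z^2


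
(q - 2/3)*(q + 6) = q^2 + 16*q/3 - 4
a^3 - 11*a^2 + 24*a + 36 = (a - 6)^2*(a + 1)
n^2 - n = n*(n - 1)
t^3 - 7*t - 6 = (t - 3)*(t + 1)*(t + 2)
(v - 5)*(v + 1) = v^2 - 4*v - 5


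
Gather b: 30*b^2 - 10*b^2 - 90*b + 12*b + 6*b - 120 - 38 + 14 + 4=20*b^2 - 72*b - 140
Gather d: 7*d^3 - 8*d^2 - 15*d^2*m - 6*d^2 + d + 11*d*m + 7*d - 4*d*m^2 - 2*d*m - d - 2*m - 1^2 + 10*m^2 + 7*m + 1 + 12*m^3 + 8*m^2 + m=7*d^3 + d^2*(-15*m - 14) + d*(-4*m^2 + 9*m + 7) + 12*m^3 + 18*m^2 + 6*m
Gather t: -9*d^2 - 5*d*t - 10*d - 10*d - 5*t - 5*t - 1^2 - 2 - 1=-9*d^2 - 20*d + t*(-5*d - 10) - 4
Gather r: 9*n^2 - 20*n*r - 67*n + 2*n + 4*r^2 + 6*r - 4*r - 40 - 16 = 9*n^2 - 65*n + 4*r^2 + r*(2 - 20*n) - 56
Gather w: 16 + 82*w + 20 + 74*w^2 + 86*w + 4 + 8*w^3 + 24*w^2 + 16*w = 8*w^3 + 98*w^2 + 184*w + 40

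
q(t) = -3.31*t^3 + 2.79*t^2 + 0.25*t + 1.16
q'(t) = -9.93*t^2 + 5.58*t + 0.25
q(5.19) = -385.12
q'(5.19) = -238.27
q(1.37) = -1.77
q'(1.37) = -10.74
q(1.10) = 0.41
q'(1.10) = -5.63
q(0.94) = 1.11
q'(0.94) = -3.28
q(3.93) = -155.68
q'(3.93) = -131.19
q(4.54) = -249.94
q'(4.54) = -179.09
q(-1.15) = 9.60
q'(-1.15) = -19.30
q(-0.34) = 1.53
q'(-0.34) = -2.80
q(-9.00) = 2637.89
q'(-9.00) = -854.30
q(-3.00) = 114.89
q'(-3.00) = -105.86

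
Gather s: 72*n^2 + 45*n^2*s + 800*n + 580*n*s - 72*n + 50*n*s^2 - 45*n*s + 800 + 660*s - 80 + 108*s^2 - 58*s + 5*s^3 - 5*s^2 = 72*n^2 + 728*n + 5*s^3 + s^2*(50*n + 103) + s*(45*n^2 + 535*n + 602) + 720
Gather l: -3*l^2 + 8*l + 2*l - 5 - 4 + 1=-3*l^2 + 10*l - 8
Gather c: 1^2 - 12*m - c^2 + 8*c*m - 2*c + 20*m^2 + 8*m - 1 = -c^2 + c*(8*m - 2) + 20*m^2 - 4*m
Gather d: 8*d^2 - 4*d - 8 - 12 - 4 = 8*d^2 - 4*d - 24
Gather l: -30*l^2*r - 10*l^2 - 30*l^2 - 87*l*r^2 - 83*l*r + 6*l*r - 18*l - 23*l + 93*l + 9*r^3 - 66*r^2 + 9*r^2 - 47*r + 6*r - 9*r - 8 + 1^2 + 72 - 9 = l^2*(-30*r - 40) + l*(-87*r^2 - 77*r + 52) + 9*r^3 - 57*r^2 - 50*r + 56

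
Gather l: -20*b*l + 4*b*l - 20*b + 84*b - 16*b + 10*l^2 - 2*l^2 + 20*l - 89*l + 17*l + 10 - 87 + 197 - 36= 48*b + 8*l^2 + l*(-16*b - 52) + 84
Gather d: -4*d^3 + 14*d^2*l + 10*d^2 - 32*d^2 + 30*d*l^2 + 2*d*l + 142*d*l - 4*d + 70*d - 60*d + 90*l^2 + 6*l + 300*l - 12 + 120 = -4*d^3 + d^2*(14*l - 22) + d*(30*l^2 + 144*l + 6) + 90*l^2 + 306*l + 108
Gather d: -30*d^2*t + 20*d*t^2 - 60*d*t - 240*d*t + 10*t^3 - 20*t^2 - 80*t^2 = -30*d^2*t + d*(20*t^2 - 300*t) + 10*t^3 - 100*t^2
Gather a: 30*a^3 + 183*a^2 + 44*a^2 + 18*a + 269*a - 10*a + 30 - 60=30*a^3 + 227*a^2 + 277*a - 30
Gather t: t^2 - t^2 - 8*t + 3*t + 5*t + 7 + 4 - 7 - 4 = 0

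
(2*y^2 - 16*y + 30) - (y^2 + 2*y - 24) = y^2 - 18*y + 54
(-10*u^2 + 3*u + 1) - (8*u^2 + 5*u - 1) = -18*u^2 - 2*u + 2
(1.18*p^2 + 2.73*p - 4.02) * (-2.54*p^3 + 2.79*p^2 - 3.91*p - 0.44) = -2.9972*p^5 - 3.642*p^4 + 13.2137*p^3 - 22.4093*p^2 + 14.517*p + 1.7688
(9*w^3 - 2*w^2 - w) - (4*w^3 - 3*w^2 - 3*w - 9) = 5*w^3 + w^2 + 2*w + 9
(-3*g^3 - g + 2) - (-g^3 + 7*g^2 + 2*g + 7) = -2*g^3 - 7*g^2 - 3*g - 5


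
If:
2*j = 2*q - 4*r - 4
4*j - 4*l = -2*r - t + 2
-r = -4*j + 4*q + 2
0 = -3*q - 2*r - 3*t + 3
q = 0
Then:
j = 2/9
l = -43/108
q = 0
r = -10/9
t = 47/27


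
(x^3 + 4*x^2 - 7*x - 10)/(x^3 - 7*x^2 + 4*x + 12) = (x + 5)/(x - 6)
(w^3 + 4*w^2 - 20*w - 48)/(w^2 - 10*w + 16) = (w^3 + 4*w^2 - 20*w - 48)/(w^2 - 10*w + 16)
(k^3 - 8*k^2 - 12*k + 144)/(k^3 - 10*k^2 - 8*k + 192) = (k - 6)/(k - 8)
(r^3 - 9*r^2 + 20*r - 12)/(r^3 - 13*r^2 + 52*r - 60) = (r - 1)/(r - 5)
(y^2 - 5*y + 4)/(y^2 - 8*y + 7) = (y - 4)/(y - 7)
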